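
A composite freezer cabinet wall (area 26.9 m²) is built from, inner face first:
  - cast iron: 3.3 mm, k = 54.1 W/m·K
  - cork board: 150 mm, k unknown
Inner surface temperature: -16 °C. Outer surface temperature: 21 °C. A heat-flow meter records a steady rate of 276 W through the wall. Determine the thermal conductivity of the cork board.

k ≈ 0.0416 W/(m·K)

Using the resistance-network approach (series):
R_cast iron = L/(kA) = 0.0033/(54.1×26.9) = 2.268×10^-6 K/W
Sum of known resistances R_other = 2.268×10^-6 K/W
Total R = ΔT/Q = 37/276 = 0.1341 K/W
R_cork board = R_total − R_other = 0.1341 K/W
k = L/(R·A) = 0.15/(0.1341×26.9)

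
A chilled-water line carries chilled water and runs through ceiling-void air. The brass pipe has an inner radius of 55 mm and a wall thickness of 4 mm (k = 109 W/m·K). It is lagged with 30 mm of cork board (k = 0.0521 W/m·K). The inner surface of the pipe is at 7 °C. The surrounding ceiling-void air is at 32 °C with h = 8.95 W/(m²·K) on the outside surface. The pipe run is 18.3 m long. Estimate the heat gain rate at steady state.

Q ≈ 314 W

Cylindrical conduction, so R = ln(r₂/r₁)/(2πkL) per layer, in series:
R_brass pipe wall = ln(59/55)/(2π×109×18.3) = 5.602×10^-6 K/W
R_cork board = ln(89/59)/(2π×0.0521×18.3) = 0.06862 K/W
R_outer film = 1/(h_o·2πr_oL) = 1/(8.95×2π×0.089×18.3) = 0.01092 K/W
R_total = 0.07955 K/W
Q = ΔT/R_total = 25/0.07955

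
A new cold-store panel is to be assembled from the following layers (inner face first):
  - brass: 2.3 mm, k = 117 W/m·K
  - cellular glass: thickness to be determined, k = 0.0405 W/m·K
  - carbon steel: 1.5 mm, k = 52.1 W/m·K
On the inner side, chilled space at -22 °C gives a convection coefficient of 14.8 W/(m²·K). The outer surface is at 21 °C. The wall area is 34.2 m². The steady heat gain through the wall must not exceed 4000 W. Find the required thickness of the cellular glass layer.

L ≈ 12.2 mm

Using the resistance-network approach (series):
R_inner film = 1/(h_i·A) = 1/(14.8×34.2) = 0.001976 K/W
R_brass = L/(kA) = 0.0023/(117×34.2) = 5.748×10^-7 K/W
R_carbon steel = L/(kA) = 0.0015/(52.1×34.2) = 8.418×10^-7 K/W
Sum of the known resistances R_other = 0.001977 K/W
Required total resistance R_tot = ΔT/Q_allow = 43/4000 = 0.01075 K/W
R_cellular glass = R_tot − R_other = 0.008773 K/W
L = R·k·A = 0.008773×0.0405×34.2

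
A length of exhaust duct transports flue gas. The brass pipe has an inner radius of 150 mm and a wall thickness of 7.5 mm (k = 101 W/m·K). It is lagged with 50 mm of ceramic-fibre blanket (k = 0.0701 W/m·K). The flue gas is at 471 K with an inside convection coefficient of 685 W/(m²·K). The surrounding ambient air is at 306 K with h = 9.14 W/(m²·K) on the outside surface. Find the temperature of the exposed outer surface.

T ≈ 325 K

Cylindrical conduction, so R = ln(r₂/r₁)/(2πkL) per layer, in series:
R_inner film = 1/(h_i·2πr₁L) = 1/(685×2π×0.15×1) = 0.001549 K/W
R_brass pipe wall = ln(157.5/150)/(2π×101×1) = 7.688×10^-5 K/W
R_ceramic-fibre blanket = ln(207.5/157.5)/(2π×0.0701×1) = 0.626 K/W
R_outer film = 1/(h_o·2πr_oL) = 1/(9.14×2π×0.2075×1) = 0.08392 K/W
R_total = 0.7115 K/W
Q = ΔT/R_total = 165/0.7115
Q = 232 W/m
T_interface = T_inner − Q·ΣR(inner→interface) = 471 − 232×0.6276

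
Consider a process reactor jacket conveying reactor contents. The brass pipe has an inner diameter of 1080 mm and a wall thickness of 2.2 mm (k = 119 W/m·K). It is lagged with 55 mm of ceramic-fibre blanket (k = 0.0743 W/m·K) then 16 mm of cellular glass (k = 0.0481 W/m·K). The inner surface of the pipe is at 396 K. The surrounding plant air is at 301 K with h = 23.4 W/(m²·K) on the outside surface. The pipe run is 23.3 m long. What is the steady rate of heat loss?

Cylindrical conduction, so R = ln(r₂/r₁)/(2πkL) per layer, in series:
R_brass pipe wall = ln(542.2/540)/(2π×119×23.3) = 2.334×10^-7 K/W
R_ceramic-fibre blanket = ln(597.2/542.2)/(2π×0.0743×23.3) = 0.008882 K/W
R_cellular glass = ln(613.2/597.2)/(2π×0.0481×23.3) = 0.003755 K/W
R_outer film = 1/(h_o·2πr_oL) = 1/(23.4×2π×0.6132×23.3) = 4.76×10^-4 K/W
R_total = 0.01311 K/W
Q = ΔT/R_total = 95/0.01311

Q ≈ 7240 W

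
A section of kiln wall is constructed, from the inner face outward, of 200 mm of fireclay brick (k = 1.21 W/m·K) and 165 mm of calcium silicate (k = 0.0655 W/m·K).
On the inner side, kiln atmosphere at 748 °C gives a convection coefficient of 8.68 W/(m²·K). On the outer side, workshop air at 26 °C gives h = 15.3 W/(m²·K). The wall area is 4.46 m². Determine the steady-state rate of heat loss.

Using the resistance-network approach (series):
R_inner film = 1/(h_i·A) = 1/(8.68×4.46) = 0.02583 K/W
R_fireclay brick = L/(kA) = 0.2/(1.21×4.46) = 0.03706 K/W
R_calcium silicate = L/(kA) = 0.165/(0.0655×4.46) = 0.5648 K/W
R_outer film = 1/(h_o·A) = 1/(15.3×4.46) = 0.01465 K/W
R_total = 0.6424 K/W
Q = ΔT / R_total = 722 / 0.6424

Q ≈ 1120 W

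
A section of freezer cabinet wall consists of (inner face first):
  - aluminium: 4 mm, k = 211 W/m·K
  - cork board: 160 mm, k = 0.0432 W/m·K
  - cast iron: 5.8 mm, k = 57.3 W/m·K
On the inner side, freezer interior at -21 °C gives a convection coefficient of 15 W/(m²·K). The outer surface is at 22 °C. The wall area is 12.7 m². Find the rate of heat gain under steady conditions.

Q ≈ 145 W

Using the resistance-network approach (series):
R_inner film = 1/(h_i·A) = 1/(15×12.7) = 0.005249 K/W
R_aluminium = L/(kA) = 0.004/(211×12.7) = 1.493×10^-6 K/W
R_cork board = L/(kA) = 0.16/(0.0432×12.7) = 0.2916 K/W
R_cast iron = L/(kA) = 0.0058/(57.3×12.7) = 7.97×10^-6 K/W
R_total = 0.2969 K/W
Q = ΔT / R_total = 43 / 0.2969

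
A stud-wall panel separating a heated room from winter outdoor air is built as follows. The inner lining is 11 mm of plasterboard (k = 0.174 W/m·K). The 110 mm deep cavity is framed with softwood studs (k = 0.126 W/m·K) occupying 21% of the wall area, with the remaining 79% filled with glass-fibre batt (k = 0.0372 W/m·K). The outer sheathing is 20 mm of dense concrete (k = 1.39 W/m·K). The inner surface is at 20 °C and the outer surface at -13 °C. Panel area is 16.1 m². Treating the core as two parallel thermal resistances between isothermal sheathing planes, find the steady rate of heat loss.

Sheathing layers in series; stud and cavity paths in parallel between them.
R_inner = 0.011/(0.174×16.1) = 0.003927 K/W
R_stud  = 0.11/(0.126×0.21×16.1) = 0.2582 K/W
R_cav   = 0.11/(0.0372×0.79×16.1) = 0.2325 K/W
1/R_core = 1/R_stud + 1/R_cav → R_core = 0.1223 K/W
R_outer = 0.02/(1.39×16.1) = 8.937×10^-4 K/W
R_total = 0.1272 K/W
Q = ΔT/R_total = 33/0.1272

Q ≈ 260 W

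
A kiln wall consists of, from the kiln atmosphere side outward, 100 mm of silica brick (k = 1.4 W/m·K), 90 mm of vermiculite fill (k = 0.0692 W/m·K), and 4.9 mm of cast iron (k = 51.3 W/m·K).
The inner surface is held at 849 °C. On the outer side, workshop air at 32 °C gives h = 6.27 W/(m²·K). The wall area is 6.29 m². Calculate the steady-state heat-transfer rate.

Q ≈ 3360 W

Model the wall as resistances in series:
R_silica brick = L/(kA) = 0.1/(1.4×6.29) = 0.01136 K/W
R_vermiculite fill = L/(kA) = 0.09/(0.0692×6.29) = 0.2068 K/W
R_cast iron = L/(kA) = 0.0049/(51.3×6.29) = 1.519×10^-5 K/W
R_outer film = 1/(h_o·A) = 1/(6.27×6.29) = 0.02536 K/W
R_total = 0.2435 K/W
Q = ΔT / R_total = 817 / 0.2435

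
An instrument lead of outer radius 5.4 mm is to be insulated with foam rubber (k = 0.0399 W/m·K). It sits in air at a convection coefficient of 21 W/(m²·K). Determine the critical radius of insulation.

For a cylinder r_cr = k/h = 0.0399/21
r_cr = 1.9 mm; since the bare radius (5.4 mm) is above r_cr, any added insulation will reduce heat loss.

r_cr ≈ 1.9 mm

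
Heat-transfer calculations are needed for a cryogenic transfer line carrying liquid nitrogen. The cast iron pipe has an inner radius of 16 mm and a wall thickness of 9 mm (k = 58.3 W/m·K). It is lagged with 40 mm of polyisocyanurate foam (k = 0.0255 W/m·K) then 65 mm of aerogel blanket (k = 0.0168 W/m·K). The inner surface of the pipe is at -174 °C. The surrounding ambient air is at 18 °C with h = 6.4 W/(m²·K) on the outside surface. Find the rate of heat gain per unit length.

Per-layer cylindrical resistances, series-summed:
R_cast iron pipe wall = ln(25/16)/(2π×58.3×1) = 0.001218 K/W
R_polyisocyanurate foam = ln(65/25)/(2π×0.0255×1) = 5.964 K/W
R_aerogel blanket = ln(130/65)/(2π×0.0168×1) = 6.567 K/W
R_outer film = 1/(h_o·2πr_oL) = 1/(6.4×2π×0.13×1) = 0.1913 K/W
R_total = 12.72 K/W
Q = ΔT/R_total = 192/12.72

q′ ≈ 15.1 W/m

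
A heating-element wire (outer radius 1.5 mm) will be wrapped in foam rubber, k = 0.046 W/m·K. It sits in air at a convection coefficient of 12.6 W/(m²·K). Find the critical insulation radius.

For a cylinder r_cr = k/h = 0.046/12.6
r_cr = 3.65 mm; since the bare radius (1.5 mm) is below r_cr, adding a thin layer of insulation will *increase* heat loss.

r_cr ≈ 3.65 mm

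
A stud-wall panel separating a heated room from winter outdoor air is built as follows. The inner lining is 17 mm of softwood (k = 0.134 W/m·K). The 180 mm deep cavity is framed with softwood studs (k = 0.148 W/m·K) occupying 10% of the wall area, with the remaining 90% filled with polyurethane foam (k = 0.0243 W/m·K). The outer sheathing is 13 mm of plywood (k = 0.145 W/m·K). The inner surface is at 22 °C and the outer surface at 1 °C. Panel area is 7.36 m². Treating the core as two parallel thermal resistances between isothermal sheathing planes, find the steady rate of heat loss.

Sheathing layers in series; stud and cavity paths in parallel between them.
R_inner = 0.017/(0.134×7.36) = 0.01724 K/W
R_stud  = 0.18/(0.148×0.1×7.36) = 1.652 K/W
R_cav   = 0.18/(0.0243×0.9×7.36) = 1.118 K/W
1/R_core = 1/R_stud + 1/R_cav → R_core = 0.6669 K/W
R_outer = 0.013/(0.145×7.36) = 0.01218 K/W
R_total = 0.6964 K/W
Q = ΔT/R_total = 21/0.6964

Q ≈ 30.2 W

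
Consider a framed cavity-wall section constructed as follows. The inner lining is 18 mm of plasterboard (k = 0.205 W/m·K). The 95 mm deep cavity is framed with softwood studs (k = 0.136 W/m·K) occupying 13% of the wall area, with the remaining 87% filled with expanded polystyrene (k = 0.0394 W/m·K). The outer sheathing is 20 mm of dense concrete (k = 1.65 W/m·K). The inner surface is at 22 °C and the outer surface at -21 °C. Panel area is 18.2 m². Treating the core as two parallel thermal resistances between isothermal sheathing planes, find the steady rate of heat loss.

Sheathing layers in series; stud and cavity paths in parallel between them.
R_inner = 0.018/(0.205×18.2) = 0.004824 K/W
R_stud  = 0.095/(0.136×0.13×18.2) = 0.2952 K/W
R_cav   = 0.095/(0.0394×0.87×18.2) = 0.1523 K/W
1/R_core = 1/R_stud + 1/R_cav → R_core = 0.1005 K/W
R_outer = 0.02/(1.65×18.2) = 6.66×10^-4 K/W
R_total = 0.106 K/W
Q = ΔT/R_total = 43/0.106

Q ≈ 406 W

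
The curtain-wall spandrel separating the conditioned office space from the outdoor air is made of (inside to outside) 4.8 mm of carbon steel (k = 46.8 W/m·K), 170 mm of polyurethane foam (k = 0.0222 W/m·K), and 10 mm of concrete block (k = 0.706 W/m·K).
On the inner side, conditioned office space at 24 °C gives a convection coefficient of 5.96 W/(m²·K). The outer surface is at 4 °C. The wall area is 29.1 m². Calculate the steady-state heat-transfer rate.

Treating each layer as a thermal resistance in series:
R_inner film = 1/(h_i·A) = 1/(5.96×29.1) = 0.005766 K/W
R_carbon steel = L/(kA) = 0.0048/(46.8×29.1) = 3.525×10^-6 K/W
R_polyurethane foam = L/(kA) = 0.17/(0.0222×29.1) = 0.2631 K/W
R_concrete block = L/(kA) = 0.01/(0.706×29.1) = 4.867×10^-4 K/W
R_total = 0.2694 K/W
Q = ΔT / R_total = 20 / 0.2694

Q ≈ 74.2 W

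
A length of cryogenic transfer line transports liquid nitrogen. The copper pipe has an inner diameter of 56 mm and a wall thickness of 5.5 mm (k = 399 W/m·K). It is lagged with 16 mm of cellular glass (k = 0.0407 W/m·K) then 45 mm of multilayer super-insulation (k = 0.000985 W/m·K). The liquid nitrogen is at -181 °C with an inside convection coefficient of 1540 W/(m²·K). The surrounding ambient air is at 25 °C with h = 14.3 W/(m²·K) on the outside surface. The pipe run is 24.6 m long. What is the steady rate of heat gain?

Q ≈ 47.7 W

Cylindrical conduction, so R = ln(r₂/r₁)/(2πkL) per layer, in series:
R_inner film = 1/(h_i·2πr₁L) = 1/(1540×2π×0.028×24.6) = 1.5×10^-4 K/W
R_copper pipe wall = ln(33.5/28)/(2π×399×24.6) = 2.908×10^-6 K/W
R_cellular glass = ln(49.5/33.5)/(2π×0.0407×24.6) = 0.06206 K/W
R_multilayer super-insulation = ln(94.5/49.5)/(2π×0.000985×24.6) = 4.247 K/W
R_outer film = 1/(h_o·2πr_oL) = 1/(14.3×2π×0.0945×24.6) = 0.004788 K/W
R_total = 4.314 K/W
Q = ΔT/R_total = 206/4.314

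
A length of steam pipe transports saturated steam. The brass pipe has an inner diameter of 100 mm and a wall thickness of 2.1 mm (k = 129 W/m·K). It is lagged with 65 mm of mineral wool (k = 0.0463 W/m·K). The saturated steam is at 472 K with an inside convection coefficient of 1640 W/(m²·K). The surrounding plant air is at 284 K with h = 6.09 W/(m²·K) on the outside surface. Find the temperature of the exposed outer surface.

For a radial system each layer contributes R = ln(r_out/r_in)/(2πkL); films add R = 1/(hA).
R_inner film = 1/(h_i·2πr₁L) = 1/(1640×2π×0.05×1) = 0.001941 K/W
R_brass pipe wall = ln(52.1/50)/(2π×129×1) = 5.076×10^-5 K/W
R_mineral wool = ln(117.1/52.1)/(2π×0.0463×1) = 2.784 K/W
R_outer film = 1/(h_o·2πr_oL) = 1/(6.09×2π×0.1171×1) = 0.2232 K/W
R_total = 3.009 K/W
Q = ΔT/R_total = 188/3.009
Q = 62.5 W/m
T_interface = T_inner − Q·ΣR(inner→interface) = 472 − 62.5×2.786

T ≈ 298 K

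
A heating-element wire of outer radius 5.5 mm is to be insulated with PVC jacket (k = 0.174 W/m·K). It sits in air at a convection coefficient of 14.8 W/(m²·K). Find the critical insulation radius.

r_cr ≈ 11.8 mm

For a cylinder r_cr = k/h = 0.174/14.8
r_cr = 11.8 mm; since the bare radius (5.5 mm) is below r_cr, adding a thin layer of insulation will *increase* heat loss.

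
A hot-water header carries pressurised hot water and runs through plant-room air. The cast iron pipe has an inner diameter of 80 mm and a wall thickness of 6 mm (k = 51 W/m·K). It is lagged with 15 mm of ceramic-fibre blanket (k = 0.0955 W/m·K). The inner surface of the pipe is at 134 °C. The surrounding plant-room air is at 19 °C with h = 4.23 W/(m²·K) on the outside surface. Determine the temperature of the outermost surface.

T ≈ 84.2 °C

For a radial system each layer contributes R = ln(r_out/r_in)/(2πkL); films add R = 1/(hA).
R_cast iron pipe wall = ln(46/40)/(2π×51×1) = 4.362×10^-4 K/W
R_ceramic-fibre blanket = ln(61/46)/(2π×0.0955×1) = 0.4704 K/W
R_outer film = 1/(h_o·2πr_oL) = 1/(4.23×2π×0.061×1) = 0.6168 K/W
R_total = 1.088 K/W
Q = ΔT/R_total = 115/1.088
Q = 106 W/m
T_interface = T_inner − Q·ΣR(inner→interface) = 134 − 106×0.4708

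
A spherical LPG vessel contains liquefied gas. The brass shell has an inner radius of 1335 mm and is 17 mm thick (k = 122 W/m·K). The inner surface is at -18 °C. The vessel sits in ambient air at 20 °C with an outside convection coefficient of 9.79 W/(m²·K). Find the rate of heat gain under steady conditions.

Spherical conduction: R = (1/r_in − 1/r_out)/(4πk) per layer; series-sum.
R_brass shell = (1/1.335 − 1/1.352)/(4π×122) = 6.144×10^-6 K/W
R_outer film = 1/(h·4πr_o²) = 1/(9.79×4π×1.352²) = 0.004447 K/W
R_total = 0.004453 K/W
Q = ΔT/R_total = 38/0.004453

Q ≈ 8530 W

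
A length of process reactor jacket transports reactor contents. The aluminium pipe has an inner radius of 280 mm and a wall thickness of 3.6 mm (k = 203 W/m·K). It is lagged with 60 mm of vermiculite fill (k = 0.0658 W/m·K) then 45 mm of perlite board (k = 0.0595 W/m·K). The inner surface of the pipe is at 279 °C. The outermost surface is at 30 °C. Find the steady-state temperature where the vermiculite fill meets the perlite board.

T ≈ 133 °C

Per-layer cylindrical resistances, series-summed:
R_aluminium pipe wall = ln(283.6/280)/(2π×203×1) = 1.002×10^-5 K/W
R_vermiculite fill = ln(343.6/283.6)/(2π×0.0658×1) = 0.4642 K/W
R_perlite board = ln(388.6/343.6)/(2π×0.0595×1) = 0.3292 K/W
R_total = 0.7934 K/W
Q = ΔT/R_total = 249/0.7934
Q = 314 W/m
T_interface = T_inner − Q·ΣR(inner→interface) = 279 − 314×0.4642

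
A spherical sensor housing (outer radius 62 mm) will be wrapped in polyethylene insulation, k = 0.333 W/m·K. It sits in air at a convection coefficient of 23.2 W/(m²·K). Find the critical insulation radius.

r_cr ≈ 28.7 mm

For a sphere r_cr = 2k/h = 2×0.333/23.2
r_cr = 28.7 mm; since the bare radius (62 mm) is above r_cr, any added insulation will reduce heat loss.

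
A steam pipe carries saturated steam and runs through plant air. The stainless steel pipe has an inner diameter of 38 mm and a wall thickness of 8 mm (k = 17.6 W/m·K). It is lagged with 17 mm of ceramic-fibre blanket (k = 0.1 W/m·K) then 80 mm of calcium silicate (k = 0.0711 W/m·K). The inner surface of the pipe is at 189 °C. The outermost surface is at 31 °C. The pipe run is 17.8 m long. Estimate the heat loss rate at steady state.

For a radial system each layer contributes R = ln(r_out/r_in)/(2πkL); films add R = 1/(hA).
R_stainless steel pipe wall = ln(27/19)/(2π×17.6×17.8) = 1.785×10^-4 K/W
R_ceramic-fibre blanket = ln(44/27)/(2π×0.1×17.8) = 0.04367 K/W
R_calcium silicate = ln(124/44)/(2π×0.0711×17.8) = 0.1303 K/W
R_total = 0.1741 K/W
Q = ΔT/R_total = 158/0.1741

Q ≈ 907 W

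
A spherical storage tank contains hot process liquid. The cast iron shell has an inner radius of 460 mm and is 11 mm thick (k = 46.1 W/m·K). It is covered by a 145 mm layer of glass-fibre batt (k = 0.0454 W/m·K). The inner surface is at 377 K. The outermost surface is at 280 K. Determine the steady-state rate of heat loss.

Spherical conduction: R = (1/r_in − 1/r_out)/(4πk) per layer; series-sum.
R_cast iron shell = (1/0.46 − 1/0.471)/(4π×46.1) = 8.764×10^-5 K/W
R_glass-fibre batt = (1/0.471 − 1/0.616)/(4π×0.0454) = 0.876 K/W
R_total = 0.8761 K/W
Q = ΔT/R_total = 97/0.8761

Q ≈ 111 W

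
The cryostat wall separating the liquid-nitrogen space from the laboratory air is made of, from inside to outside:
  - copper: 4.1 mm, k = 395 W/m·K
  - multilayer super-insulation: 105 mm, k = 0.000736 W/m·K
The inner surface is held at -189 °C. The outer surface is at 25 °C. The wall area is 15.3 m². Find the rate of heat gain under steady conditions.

Q ≈ 23 W

Using the resistance-network approach (series):
R_copper = L/(kA) = 0.0041/(395×15.3) = 6.784×10^-7 K/W
R_multilayer super-insulation = L/(kA) = 0.105/(0.000736×15.3) = 9.324 K/W
R_total = 9.324 K/W
Q = ΔT / R_total = 214 / 9.324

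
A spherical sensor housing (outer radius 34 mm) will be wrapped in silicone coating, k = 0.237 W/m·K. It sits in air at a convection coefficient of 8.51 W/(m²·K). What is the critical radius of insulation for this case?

r_cr ≈ 55.7 mm

For a sphere r_cr = 2k/h = 2×0.237/8.51
r_cr = 55.7 mm; since the bare radius (34 mm) is below r_cr, adding a thin layer of insulation will *increase* heat loss.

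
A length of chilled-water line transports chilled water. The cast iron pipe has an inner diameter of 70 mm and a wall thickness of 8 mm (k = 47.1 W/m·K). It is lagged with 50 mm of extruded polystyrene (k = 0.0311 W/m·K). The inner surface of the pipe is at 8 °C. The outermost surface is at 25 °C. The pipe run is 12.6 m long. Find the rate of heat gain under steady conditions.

Treating each annulus and film as a series resistance:
R_cast iron pipe wall = ln(43/35)/(2π×47.1×12.6) = 5.521×10^-5 K/W
R_extruded polystyrene = ln(93/43)/(2π×0.0311×12.6) = 0.3133 K/W
R_total = 0.3134 K/W
Q = ΔT/R_total = 17/0.3134

Q ≈ 54.3 W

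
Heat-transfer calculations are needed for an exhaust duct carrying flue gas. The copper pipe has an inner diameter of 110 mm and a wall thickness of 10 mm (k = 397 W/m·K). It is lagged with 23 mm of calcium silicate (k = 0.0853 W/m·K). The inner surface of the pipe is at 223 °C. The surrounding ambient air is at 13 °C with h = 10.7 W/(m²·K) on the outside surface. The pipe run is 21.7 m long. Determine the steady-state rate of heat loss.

Treating each annulus and film as a series resistance:
R_copper pipe wall = ln(65/55)/(2π×397×21.7) = 3.086×10^-6 K/W
R_calcium silicate = ln(88/65)/(2π×0.0853×21.7) = 0.02605 K/W
R_outer film = 1/(h_o·2πr_oL) = 1/(10.7×2π×0.088×21.7) = 0.007789 K/W
R_total = 0.03384 K/W
Q = ΔT/R_total = 210/0.03384

Q ≈ 6210 W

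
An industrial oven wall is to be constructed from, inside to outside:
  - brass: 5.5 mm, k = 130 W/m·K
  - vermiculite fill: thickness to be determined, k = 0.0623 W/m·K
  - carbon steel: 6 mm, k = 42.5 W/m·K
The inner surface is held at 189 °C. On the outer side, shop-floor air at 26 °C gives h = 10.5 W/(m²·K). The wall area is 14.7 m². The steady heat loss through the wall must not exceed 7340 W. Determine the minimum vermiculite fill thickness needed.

L ≈ 14.4 mm

Using the resistance-network approach (series):
R_brass = L/(kA) = 0.0055/(130×14.7) = 2.878×10^-6 K/W
R_carbon steel = L/(kA) = 0.006/(42.5×14.7) = 9.604×10^-6 K/W
R_outer film = 1/(h_o·A) = 1/(10.5×14.7) = 0.006479 K/W
Sum of the known resistances R_other = 0.006491 K/W
Required total resistance R_tot = ΔT/Q_allow = 163/7340 = 0.02221 K/W
R_vermiculite fill = R_tot − R_other = 0.01572 K/W
L = R·k·A = 0.01572×0.0623×14.7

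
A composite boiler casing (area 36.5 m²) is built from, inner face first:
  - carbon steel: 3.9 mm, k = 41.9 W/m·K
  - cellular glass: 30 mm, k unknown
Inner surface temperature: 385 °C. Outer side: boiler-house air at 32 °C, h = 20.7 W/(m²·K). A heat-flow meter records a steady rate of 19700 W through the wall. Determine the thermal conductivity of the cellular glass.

k ≈ 0.0495 W/(m·K)

Thermal resistances in series:
R_carbon steel = L/(kA) = 0.0039/(41.9×36.5) = 2.55×10^-6 K/W
R_outer film = 1/(h_o·A) = 1/(20.7×36.5) = 0.001324 K/W
Sum of known resistances R_other = 0.001326 K/W
Total R = ΔT/Q = 353/19700 = 0.01792 K/W
R_cellular glass = R_total − R_other = 0.01659 K/W
k = L/(R·A) = 0.03/(0.01659×36.5)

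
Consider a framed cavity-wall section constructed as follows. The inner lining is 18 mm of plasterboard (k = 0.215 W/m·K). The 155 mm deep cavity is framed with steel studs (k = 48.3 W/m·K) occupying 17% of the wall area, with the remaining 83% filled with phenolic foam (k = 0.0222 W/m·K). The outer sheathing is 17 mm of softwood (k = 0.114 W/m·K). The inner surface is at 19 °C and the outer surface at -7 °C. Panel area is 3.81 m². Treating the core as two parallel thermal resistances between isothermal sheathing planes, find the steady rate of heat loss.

Sheathing layers in series; stud and cavity paths in parallel between them.
R_inner = 0.018/(0.215×3.81) = 0.02197 K/W
R_stud  = 0.155/(48.3×0.17×3.81) = 0.004955 K/W
R_cav   = 0.155/(0.0222×0.83×3.81) = 2.208 K/W
1/R_core = 1/R_stud + 1/R_cav → R_core = 0.004944 K/W
R_outer = 0.017/(0.114×3.81) = 0.03914 K/W
R_total = 0.06606 K/W
Q = ΔT/R_total = 26/0.06606

Q ≈ 394 W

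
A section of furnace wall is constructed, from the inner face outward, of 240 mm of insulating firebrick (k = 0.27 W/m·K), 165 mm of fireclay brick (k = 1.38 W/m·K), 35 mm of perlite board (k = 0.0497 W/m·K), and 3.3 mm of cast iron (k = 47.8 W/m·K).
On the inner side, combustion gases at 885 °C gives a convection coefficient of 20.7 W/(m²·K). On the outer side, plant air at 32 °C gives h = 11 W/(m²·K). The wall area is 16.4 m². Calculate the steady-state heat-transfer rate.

Q ≈ 7550 W

Series thermal resistances:
R_inner film = 1/(h_i·A) = 1/(20.7×16.4) = 0.002946 K/W
R_insulating firebrick = L/(kA) = 0.24/(0.27×16.4) = 0.0542 K/W
R_fireclay brick = L/(kA) = 0.165/(1.38×16.4) = 0.007291 K/W
R_perlite board = L/(kA) = 0.035/(0.0497×16.4) = 0.04294 K/W
R_cast iron = L/(kA) = 0.0033/(47.8×16.4) = 4.21×10^-6 K/W
R_outer film = 1/(h_o·A) = 1/(11×16.4) = 0.005543 K/W
R_total = 0.1129 K/W
Q = ΔT / R_total = 853 / 0.1129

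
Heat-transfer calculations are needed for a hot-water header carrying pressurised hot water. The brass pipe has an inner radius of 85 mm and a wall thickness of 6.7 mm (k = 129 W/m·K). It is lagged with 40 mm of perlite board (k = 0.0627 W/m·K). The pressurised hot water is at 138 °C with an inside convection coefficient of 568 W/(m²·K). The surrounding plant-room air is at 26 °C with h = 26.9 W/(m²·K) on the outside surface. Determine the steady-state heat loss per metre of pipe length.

Per-layer cylindrical resistances, series-summed:
R_inner film = 1/(h_i·2πr₁L) = 1/(568×2π×0.085×1) = 0.003296 K/W
R_brass pipe wall = ln(91.7/85)/(2π×129×1) = 9.361×10^-5 K/W
R_perlite board = ln(131.7/91.7)/(2π×0.0627×1) = 0.9189 K/W
R_outer film = 1/(h_o·2πr_oL) = 1/(26.9×2π×0.1317×1) = 0.04492 K/W
R_total = 0.9672 K/W
Q = ΔT/R_total = 112/0.9672

q′ ≈ 116 W/m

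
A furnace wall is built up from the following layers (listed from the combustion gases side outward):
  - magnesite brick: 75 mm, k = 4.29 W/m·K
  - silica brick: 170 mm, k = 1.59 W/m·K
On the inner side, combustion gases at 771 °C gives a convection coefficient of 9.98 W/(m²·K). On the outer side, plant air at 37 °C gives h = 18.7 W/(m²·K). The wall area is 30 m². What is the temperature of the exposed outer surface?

Using the resistance-network approach (series):
R_inner film = 1/(h_i·A) = 1/(9.98×30) = 0.00334 K/W
R_magnesite brick = L/(kA) = 0.075/(4.29×30) = 5.828×10^-4 K/W
R_silica brick = L/(kA) = 0.17/(1.59×30) = 0.003564 K/W
R_outer film = 1/(h_o·A) = 1/(18.7×30) = 0.001783 K/W
R_total = 0.009269 K/W;  Q = ΔT/R_total = 734/0.009269 = 79190 W
T_interface = T_inner − Q·ΣR(inner→interface) = 771 − 79200×0.007487

T ≈ 178 °C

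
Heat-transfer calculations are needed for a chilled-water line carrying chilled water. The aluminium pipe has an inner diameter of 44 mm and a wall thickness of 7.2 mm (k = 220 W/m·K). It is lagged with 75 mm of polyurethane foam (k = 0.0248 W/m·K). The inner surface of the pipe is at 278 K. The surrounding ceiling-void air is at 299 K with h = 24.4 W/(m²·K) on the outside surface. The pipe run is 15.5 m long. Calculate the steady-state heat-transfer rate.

Q ≈ 39.6 W

Radial resistances (cylindrical: R_cond = ln(r_o/r_i)/(2πkL), R_conv = 1/(h·2πrL)):
R_aluminium pipe wall = ln(29.2/22)/(2π×220×15.5) = 1.321×10^-5 K/W
R_polyurethane foam = ln(104.2/29.2)/(2π×0.0248×15.5) = 0.5267 K/W
R_outer film = 1/(h_o·2πr_oL) = 1/(24.4×2π×0.1042×15.5) = 0.004039 K/W
R_total = 0.5308 K/W
Q = ΔT/R_total = 21/0.5308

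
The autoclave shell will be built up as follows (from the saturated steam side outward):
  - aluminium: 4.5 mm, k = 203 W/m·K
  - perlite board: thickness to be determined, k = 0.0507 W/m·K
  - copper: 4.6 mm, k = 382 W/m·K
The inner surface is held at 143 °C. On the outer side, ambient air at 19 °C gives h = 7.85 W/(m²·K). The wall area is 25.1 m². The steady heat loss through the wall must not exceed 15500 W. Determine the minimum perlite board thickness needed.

L ≈ 3.72 mm

Model the wall as resistances in series:
R_aluminium = L/(kA) = 0.0045/(203×25.1) = 8.832×10^-7 K/W
R_copper = L/(kA) = 0.0046/(382×25.1) = 4.798×10^-7 K/W
R_outer film = 1/(h_o·A) = 1/(7.85×25.1) = 0.005075 K/W
Sum of the known resistances R_other = 0.005077 K/W
Required total resistance R_tot = ΔT/Q_allow = 124/15500 = 0.008 K/W
R_perlite board = R_tot − R_other = 0.002923 K/W
L = R·k·A = 0.002923×0.0507×25.1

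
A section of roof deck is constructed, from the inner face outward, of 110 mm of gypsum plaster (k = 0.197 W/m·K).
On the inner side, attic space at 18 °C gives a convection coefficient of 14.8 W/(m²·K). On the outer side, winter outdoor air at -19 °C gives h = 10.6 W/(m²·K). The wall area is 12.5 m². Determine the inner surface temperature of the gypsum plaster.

T ≈ 14.5 °C

Using the resistance-network approach (series):
R_inner film = 1/(h_i·A) = 1/(14.8×12.5) = 0.005405 K/W
R_gypsum plaster = L/(kA) = 0.11/(0.197×12.5) = 0.04467 K/W
R_outer film = 1/(h_o·A) = 1/(10.6×12.5) = 0.007547 K/W
R_total = 0.05762 K/W;  Q = ΔT/R_total = 37/0.05762 = 642.1 W
T_interface = T_inner − Q·ΣR(inner→interface) = 18 − 642×0.005405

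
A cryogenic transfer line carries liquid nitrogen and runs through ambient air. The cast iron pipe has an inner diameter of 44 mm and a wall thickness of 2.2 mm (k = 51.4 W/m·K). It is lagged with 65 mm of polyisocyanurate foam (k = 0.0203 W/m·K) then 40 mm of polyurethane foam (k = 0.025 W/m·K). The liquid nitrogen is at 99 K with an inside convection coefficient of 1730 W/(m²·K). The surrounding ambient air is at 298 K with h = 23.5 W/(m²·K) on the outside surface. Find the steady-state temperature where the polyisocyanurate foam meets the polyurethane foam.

Per-layer cylindrical resistances, series-summed:
R_inner film = 1/(h_i·2πr₁L) = 1/(1730×2π×0.022×1) = 0.004182 K/W
R_cast iron pipe wall = ln(24.2/22)/(2π×51.4×1) = 2.951×10^-4 K/W
R_polyisocyanurate foam = ln(89.2/24.2)/(2π×0.0203×1) = 10.23 K/W
R_polyurethane foam = ln(129.2/89.2)/(2π×0.025×1) = 2.359 K/W
R_outer film = 1/(h_o·2πr_oL) = 1/(23.5×2π×0.1292×1) = 0.05242 K/W
R_total = 12.64 K/W
Q = ΔT/R_total = 199/12.64
Q = 15.7 W/m
T_interface = T_inner + Q·ΣR(inner→interface) = 99 + 15.7×10.23

T ≈ 260 K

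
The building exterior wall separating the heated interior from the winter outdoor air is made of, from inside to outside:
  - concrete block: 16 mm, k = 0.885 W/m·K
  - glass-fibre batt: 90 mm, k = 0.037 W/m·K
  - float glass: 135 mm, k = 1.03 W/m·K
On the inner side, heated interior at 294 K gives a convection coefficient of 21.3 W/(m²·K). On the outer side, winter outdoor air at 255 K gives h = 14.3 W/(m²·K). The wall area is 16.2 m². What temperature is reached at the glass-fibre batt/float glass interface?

Thermal resistances in series:
R_inner film = 1/(h_i·A) = 1/(21.3×16.2) = 0.002898 K/W
R_concrete block = L/(kA) = 0.016/(0.885×16.2) = 0.001116 K/W
R_glass-fibre batt = L/(kA) = 0.09/(0.037×16.2) = 0.1502 K/W
R_float glass = L/(kA) = 0.135/(1.03×16.2) = 0.008091 K/W
R_outer film = 1/(h_o·A) = 1/(14.3×16.2) = 0.004317 K/W
R_total = 0.1666 K/W;  Q = ΔT/R_total = 39/0.1666 = 234.1 W
T_interface = T_inner − Q·ΣR(inner→interface) = 294 − 234×0.1542

T ≈ 258 K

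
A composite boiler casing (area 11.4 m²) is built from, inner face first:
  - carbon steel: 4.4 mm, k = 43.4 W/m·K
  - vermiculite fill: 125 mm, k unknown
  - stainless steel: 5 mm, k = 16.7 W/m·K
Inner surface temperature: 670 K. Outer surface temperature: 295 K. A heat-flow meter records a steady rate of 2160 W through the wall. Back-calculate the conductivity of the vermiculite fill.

k ≈ 0.0632 W/(m·K)

Treating each layer as a thermal resistance in series:
R_carbon steel = L/(kA) = 0.0044/(43.4×11.4) = 8.893×10^-6 K/W
R_stainless steel = L/(kA) = 0.005/(16.7×11.4) = 2.626×10^-5 K/W
Sum of known resistances R_other = 3.516×10^-5 K/W
Total R = ΔT/Q = 375/2160 = 0.1736 K/W
R_vermiculite fill = R_total − R_other = 0.1736 K/W
k = L/(R·A) = 0.125/(0.1736×11.4)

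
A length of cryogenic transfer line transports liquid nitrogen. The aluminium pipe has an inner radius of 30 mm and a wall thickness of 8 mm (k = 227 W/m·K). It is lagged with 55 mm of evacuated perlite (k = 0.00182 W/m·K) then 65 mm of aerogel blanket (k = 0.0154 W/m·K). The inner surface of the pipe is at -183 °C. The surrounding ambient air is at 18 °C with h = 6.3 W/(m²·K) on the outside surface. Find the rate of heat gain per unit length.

q′ ≈ 2.4 W/m

Per-layer cylindrical resistances, series-summed:
R_aluminium pipe wall = ln(38/30)/(2π×227×1) = 1.657×10^-4 K/W
R_evacuated perlite = ln(93/38)/(2π×0.00182×1) = 78.27 K/W
R_aerogel blanket = ln(158/93)/(2π×0.0154×1) = 5.477 K/W
R_outer film = 1/(h_o·2πr_oL) = 1/(6.3×2π×0.158×1) = 0.1599 K/W
R_total = 83.9 K/W
Q = ΔT/R_total = 201/83.9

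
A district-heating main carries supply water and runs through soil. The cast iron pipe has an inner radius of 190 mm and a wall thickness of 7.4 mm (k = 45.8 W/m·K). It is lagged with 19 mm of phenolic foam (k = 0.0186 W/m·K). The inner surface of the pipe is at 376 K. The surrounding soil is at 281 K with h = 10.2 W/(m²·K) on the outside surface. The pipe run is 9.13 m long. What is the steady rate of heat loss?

Q ≈ 1010 W

Per-layer cylindrical resistances, series-summed:
R_cast iron pipe wall = ln(197.4/190)/(2π×45.8×9.13) = 1.454×10^-5 K/W
R_phenolic foam = ln(216.4/197.4)/(2π×0.0186×9.13) = 0.08613 K/W
R_outer film = 1/(h_o·2πr_oL) = 1/(10.2×2π×0.2164×9.13) = 0.007898 K/W
R_total = 0.09404 K/W
Q = ΔT/R_total = 95/0.09404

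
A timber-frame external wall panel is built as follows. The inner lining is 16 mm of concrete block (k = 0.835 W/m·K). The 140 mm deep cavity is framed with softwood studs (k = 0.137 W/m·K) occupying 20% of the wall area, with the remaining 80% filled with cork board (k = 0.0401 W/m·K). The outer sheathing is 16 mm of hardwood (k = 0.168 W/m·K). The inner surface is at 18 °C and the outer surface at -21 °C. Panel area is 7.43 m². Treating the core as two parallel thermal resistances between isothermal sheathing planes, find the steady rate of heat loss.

Sheathing layers in series; stud and cavity paths in parallel between them.
R_inner = 0.016/(0.835×7.43) = 0.002579 K/W
R_stud  = 0.14/(0.137×0.2×7.43) = 0.6877 K/W
R_cav   = 0.14/(0.0401×0.8×7.43) = 0.5874 K/W
1/R_core = 1/R_stud + 1/R_cav → R_core = 0.3168 K/W
R_outer = 0.016/(0.168×7.43) = 0.01282 K/W
R_total = 0.3322 K/W
Q = ΔT/R_total = 39/0.3322

Q ≈ 117 W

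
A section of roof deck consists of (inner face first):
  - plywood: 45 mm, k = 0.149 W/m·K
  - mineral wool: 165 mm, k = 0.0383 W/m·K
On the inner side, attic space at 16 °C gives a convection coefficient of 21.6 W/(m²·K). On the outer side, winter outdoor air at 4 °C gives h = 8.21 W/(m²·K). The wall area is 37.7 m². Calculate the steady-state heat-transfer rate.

Q ≈ 94.7 W

Series thermal resistances:
R_inner film = 1/(h_i·A) = 1/(21.6×37.7) = 0.001228 K/W
R_plywood = L/(kA) = 0.045/(0.149×37.7) = 0.008011 K/W
R_mineral wool = L/(kA) = 0.165/(0.0383×37.7) = 0.1143 K/W
R_outer film = 1/(h_o·A) = 1/(8.21×37.7) = 0.003231 K/W
R_total = 0.1267 K/W
Q = ΔT / R_total = 12 / 0.1267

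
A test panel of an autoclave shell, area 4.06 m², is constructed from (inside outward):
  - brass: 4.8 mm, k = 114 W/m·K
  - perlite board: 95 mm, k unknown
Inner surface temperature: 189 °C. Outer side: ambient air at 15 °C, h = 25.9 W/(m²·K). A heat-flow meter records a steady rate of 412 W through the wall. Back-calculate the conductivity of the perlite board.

Treating each layer as a thermal resistance in series:
R_brass = L/(kA) = 0.0048/(114×4.06) = 1.037×10^-5 K/W
R_outer film = 1/(h_o·A) = 1/(25.9×4.06) = 0.00951 K/W
Sum of known resistances R_other = 0.00952 K/W
Total R = ΔT/Q = 174/412 = 0.4223 K/W
R_perlite board = R_total − R_other = 0.4128 K/W
k = L/(R·A) = 0.095/(0.4128×4.06)

k ≈ 0.0567 W/(m·K)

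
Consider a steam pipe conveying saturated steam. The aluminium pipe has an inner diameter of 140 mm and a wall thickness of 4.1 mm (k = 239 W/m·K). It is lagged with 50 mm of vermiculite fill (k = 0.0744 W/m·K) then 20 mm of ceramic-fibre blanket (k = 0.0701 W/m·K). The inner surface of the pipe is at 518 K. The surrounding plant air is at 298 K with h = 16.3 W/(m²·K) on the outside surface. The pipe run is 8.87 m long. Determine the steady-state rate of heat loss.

Per-layer cylindrical resistances, series-summed:
R_aluminium pipe wall = ln(74.1/70)/(2π×239×8.87) = 4.273×10^-6 K/W
R_vermiculite fill = ln(124.1/74.1)/(2π×0.0744×8.87) = 0.1244 K/W
R_ceramic-fibre blanket = ln(144.1/124.1)/(2π×0.0701×8.87) = 0.03825 K/W
R_outer film = 1/(h_o·2πr_oL) = 1/(16.3×2π×0.1441×8.87) = 0.007639 K/W
R_total = 0.1703 K/W
Q = ΔT/R_total = 220/0.1703

Q ≈ 1290 W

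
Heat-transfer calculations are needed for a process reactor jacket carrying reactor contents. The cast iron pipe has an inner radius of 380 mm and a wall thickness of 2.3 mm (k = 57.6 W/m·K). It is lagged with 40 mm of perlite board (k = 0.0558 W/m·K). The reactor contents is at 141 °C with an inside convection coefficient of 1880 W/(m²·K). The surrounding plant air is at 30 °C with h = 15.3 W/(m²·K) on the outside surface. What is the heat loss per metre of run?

Radial resistances (cylindrical: R_cond = ln(r_o/r_i)/(2πkL), R_conv = 1/(h·2πrL)):
R_inner film = 1/(h_i·2πr₁L) = 1/(1880×2π×0.38×1) = 2.228×10^-4 K/W
R_cast iron pipe wall = ln(382.3/380)/(2π×57.6×1) = 1.667×10^-5 K/W
R_perlite board = ln(422.3/382.3)/(2π×0.0558×1) = 0.2838 K/W
R_outer film = 1/(h_o·2πr_oL) = 1/(15.3×2π×0.4223×1) = 0.02463 K/W
R_total = 0.3087 K/W
Q = ΔT/R_total = 111/0.3087

q′ ≈ 360 W/m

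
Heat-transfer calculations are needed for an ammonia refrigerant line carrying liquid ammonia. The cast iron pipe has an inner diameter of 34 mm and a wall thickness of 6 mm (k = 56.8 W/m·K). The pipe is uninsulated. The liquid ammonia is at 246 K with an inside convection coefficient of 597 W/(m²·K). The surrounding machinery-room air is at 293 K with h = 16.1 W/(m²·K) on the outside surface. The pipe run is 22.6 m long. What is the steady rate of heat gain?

Radial resistances (cylindrical: R_cond = ln(r_o/r_i)/(2πkL), R_conv = 1/(h·2πrL)):
R_inner film = 1/(h_i·2πr₁L) = 1/(597×2π×0.017×22.6) = 6.939×10^-4 K/W
R_cast iron pipe wall = ln(23/17)/(2π×56.8×22.6) = 3.748×10^-5 K/W
R_outer film = 1/(h_o·2πr_oL) = 1/(16.1×2π×0.023×22.6) = 0.01902 K/W
R_total = 0.01975 K/W
Q = ΔT/R_total = 47/0.01975

Q ≈ 2380 W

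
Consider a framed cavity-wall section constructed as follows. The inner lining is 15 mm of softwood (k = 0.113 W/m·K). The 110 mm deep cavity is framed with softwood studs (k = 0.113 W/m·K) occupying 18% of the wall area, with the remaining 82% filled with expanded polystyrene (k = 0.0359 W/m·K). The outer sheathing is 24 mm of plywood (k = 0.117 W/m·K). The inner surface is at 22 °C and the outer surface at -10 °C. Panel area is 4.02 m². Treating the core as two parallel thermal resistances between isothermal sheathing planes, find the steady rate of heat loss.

Sheathing layers in series; stud and cavity paths in parallel between them.
R_inner = 0.015/(0.113×4.02) = 0.03302 K/W
R_stud  = 0.11/(0.113×0.18×4.02) = 1.345 K/W
R_cav   = 0.11/(0.0359×0.82×4.02) = 0.9295 K/W
1/R_core = 1/R_stud + 1/R_cav → R_core = 0.5497 K/W
R_outer = 0.024/(0.117×4.02) = 0.05103 K/W
R_total = 0.6338 K/W
Q = ΔT/R_total = 32/0.6338

Q ≈ 50.5 W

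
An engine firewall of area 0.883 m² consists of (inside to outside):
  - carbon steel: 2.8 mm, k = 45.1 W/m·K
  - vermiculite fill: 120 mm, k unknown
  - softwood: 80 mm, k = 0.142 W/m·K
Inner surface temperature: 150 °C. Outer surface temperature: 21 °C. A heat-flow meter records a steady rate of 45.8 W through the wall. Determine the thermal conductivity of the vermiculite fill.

k ≈ 0.0624 W/(m·K)

Using the resistance-network approach (series):
R_carbon steel = L/(kA) = 0.0028/(45.1×0.883) = 7.031×10^-5 K/W
R_softwood = L/(kA) = 0.08/(0.142×0.883) = 0.638 K/W
Sum of known resistances R_other = 0.6381 K/W
Total R = ΔT/Q = 129/45.8 = 2.817 K/W
R_vermiculite fill = R_total − R_other = 2.178 K/W
k = L/(R·A) = 0.12/(2.178×0.883)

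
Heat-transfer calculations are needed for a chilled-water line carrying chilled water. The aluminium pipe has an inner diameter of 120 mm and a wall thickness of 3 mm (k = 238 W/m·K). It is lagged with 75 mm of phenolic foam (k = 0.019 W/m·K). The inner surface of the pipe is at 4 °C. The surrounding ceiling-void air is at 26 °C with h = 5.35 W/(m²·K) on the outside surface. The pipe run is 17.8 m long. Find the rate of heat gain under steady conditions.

Q ≈ 57.7 W

Per-layer cylindrical resistances, series-summed:
R_aluminium pipe wall = ln(63/60)/(2π×238×17.8) = 1.833×10^-6 K/W
R_phenolic foam = ln(138/63)/(2π×0.019×17.8) = 0.369 K/W
R_outer film = 1/(h_o·2πr_oL) = 1/(5.35×2π×0.138×17.8) = 0.01211 K/W
R_total = 0.3811 K/W
Q = ΔT/R_total = 22/0.3811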